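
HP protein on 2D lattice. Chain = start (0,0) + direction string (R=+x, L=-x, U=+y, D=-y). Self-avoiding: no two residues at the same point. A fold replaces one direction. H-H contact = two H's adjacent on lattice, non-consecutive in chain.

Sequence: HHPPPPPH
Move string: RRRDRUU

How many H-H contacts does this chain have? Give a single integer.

Positions: [(0, 0), (1, 0), (2, 0), (3, 0), (3, -1), (4, -1), (4, 0), (4, 1)]
No H-H contacts found.

Answer: 0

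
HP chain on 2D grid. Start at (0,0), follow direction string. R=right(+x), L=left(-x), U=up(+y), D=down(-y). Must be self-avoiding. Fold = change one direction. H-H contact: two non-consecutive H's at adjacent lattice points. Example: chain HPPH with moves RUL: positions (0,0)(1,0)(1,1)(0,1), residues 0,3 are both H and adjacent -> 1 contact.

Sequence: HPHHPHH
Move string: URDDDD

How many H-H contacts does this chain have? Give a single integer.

Positions: [(0, 0), (0, 1), (1, 1), (1, 0), (1, -1), (1, -2), (1, -3)]
H-H contact: residue 0 @(0,0) - residue 3 @(1, 0)

Answer: 1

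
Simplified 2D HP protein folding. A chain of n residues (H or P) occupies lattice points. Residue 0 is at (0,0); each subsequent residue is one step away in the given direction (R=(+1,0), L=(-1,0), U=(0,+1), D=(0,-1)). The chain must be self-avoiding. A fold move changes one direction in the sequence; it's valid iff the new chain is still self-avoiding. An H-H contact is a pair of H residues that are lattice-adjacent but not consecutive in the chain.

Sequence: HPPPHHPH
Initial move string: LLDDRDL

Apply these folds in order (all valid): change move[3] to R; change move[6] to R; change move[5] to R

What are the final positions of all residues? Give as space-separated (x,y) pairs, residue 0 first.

Initial moves: LLDDRDL
Fold: move[3]->R => LLDRRDL (positions: [(0, 0), (-1, 0), (-2, 0), (-2, -1), (-1, -1), (0, -1), (0, -2), (-1, -2)])
Fold: move[6]->R => LLDRRDR (positions: [(0, 0), (-1, 0), (-2, 0), (-2, -1), (-1, -1), (0, -1), (0, -2), (1, -2)])
Fold: move[5]->R => LLDRRRR (positions: [(0, 0), (-1, 0), (-2, 0), (-2, -1), (-1, -1), (0, -1), (1, -1), (2, -1)])

Answer: (0,0) (-1,0) (-2,0) (-2,-1) (-1,-1) (0,-1) (1,-1) (2,-1)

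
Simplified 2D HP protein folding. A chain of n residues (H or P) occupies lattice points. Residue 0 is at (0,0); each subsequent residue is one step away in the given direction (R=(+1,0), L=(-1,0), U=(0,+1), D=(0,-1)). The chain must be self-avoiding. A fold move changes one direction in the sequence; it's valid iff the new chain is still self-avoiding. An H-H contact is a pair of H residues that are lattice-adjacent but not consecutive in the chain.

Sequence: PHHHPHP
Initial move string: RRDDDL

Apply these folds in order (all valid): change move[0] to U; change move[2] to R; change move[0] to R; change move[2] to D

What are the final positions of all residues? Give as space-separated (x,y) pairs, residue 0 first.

Initial moves: RRDDDL
Fold: move[0]->U => URDDDL (positions: [(0, 0), (0, 1), (1, 1), (1, 0), (1, -1), (1, -2), (0, -2)])
Fold: move[2]->R => URRDDL (positions: [(0, 0), (0, 1), (1, 1), (2, 1), (2, 0), (2, -1), (1, -1)])
Fold: move[0]->R => RRRDDL (positions: [(0, 0), (1, 0), (2, 0), (3, 0), (3, -1), (3, -2), (2, -2)])
Fold: move[2]->D => RRDDDL (positions: [(0, 0), (1, 0), (2, 0), (2, -1), (2, -2), (2, -3), (1, -3)])

Answer: (0,0) (1,0) (2,0) (2,-1) (2,-2) (2,-3) (1,-3)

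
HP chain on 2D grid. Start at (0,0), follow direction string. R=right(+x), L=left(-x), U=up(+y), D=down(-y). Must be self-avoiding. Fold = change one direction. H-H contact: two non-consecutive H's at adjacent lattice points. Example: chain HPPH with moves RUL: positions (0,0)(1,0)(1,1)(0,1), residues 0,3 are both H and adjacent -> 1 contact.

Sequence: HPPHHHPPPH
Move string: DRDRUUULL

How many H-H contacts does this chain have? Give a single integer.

Positions: [(0, 0), (0, -1), (1, -1), (1, -2), (2, -2), (2, -1), (2, 0), (2, 1), (1, 1), (0, 1)]
H-H contact: residue 0 @(0,0) - residue 9 @(0, 1)

Answer: 1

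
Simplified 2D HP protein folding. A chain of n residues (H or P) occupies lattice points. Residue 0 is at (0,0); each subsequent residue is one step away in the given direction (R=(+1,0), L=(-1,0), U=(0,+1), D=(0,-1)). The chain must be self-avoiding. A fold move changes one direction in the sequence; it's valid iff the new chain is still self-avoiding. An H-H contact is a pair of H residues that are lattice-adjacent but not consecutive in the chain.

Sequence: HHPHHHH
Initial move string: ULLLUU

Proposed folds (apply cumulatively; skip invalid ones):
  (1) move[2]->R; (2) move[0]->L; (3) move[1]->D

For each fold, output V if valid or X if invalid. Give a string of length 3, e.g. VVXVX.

Initial: ULLLUU -> [(0, 0), (0, 1), (-1, 1), (-2, 1), (-3, 1), (-3, 2), (-3, 3)]
Fold 1: move[2]->R => ULRLUU INVALID (collision), skipped
Fold 2: move[0]->L => LLLLUU VALID
Fold 3: move[1]->D => LDLLUU VALID

Answer: XVV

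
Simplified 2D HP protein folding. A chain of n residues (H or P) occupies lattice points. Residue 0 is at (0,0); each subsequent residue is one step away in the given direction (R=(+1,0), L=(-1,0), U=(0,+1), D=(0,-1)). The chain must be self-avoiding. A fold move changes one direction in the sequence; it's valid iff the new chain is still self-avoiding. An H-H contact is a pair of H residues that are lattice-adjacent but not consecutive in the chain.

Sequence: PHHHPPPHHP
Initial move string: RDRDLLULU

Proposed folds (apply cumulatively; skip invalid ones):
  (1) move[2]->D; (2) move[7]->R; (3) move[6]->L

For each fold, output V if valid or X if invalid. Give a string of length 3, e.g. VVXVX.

Initial: RDRDLLULU -> [(0, 0), (1, 0), (1, -1), (2, -1), (2, -2), (1, -2), (0, -2), (0, -1), (-1, -1), (-1, 0)]
Fold 1: move[2]->D => RDDDLLULU VALID
Fold 2: move[7]->R => RDDDLLURU VALID
Fold 3: move[6]->L => RDDDLLLRU INVALID (collision), skipped

Answer: VVX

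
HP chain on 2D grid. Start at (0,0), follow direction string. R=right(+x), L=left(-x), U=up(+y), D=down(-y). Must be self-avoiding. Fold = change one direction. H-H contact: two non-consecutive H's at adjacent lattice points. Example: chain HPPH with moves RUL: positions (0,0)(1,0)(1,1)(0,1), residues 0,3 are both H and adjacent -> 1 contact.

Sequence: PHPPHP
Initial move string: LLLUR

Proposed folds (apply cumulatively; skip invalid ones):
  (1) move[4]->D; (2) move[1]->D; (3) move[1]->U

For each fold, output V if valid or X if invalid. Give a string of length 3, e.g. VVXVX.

Initial: LLLUR -> [(0, 0), (-1, 0), (-2, 0), (-3, 0), (-3, 1), (-2, 1)]
Fold 1: move[4]->D => LLLUD INVALID (collision), skipped
Fold 2: move[1]->D => LDLUR INVALID (collision), skipped
Fold 3: move[1]->U => LULUR VALID

Answer: XXV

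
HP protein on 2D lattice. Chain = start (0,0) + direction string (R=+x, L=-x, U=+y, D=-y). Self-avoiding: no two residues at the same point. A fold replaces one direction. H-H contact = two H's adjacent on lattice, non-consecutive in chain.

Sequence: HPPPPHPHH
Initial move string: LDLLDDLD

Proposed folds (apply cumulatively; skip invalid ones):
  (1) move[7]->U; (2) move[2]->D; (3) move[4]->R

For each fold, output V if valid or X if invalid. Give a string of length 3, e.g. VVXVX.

Answer: VVX

Derivation:
Initial: LDLLDDLD -> [(0, 0), (-1, 0), (-1, -1), (-2, -1), (-3, -1), (-3, -2), (-3, -3), (-4, -3), (-4, -4)]
Fold 1: move[7]->U => LDLLDDLU VALID
Fold 2: move[2]->D => LDDLDDLU VALID
Fold 3: move[4]->R => LDDLRDLU INVALID (collision), skipped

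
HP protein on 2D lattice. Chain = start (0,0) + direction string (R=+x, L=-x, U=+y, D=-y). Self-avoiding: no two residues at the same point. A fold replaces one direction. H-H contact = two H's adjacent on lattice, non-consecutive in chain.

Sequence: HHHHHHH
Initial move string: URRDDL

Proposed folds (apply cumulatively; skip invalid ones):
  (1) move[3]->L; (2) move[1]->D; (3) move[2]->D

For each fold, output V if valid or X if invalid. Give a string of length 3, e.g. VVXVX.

Initial: URRDDL -> [(0, 0), (0, 1), (1, 1), (2, 1), (2, 0), (2, -1), (1, -1)]
Fold 1: move[3]->L => URRLDL INVALID (collision), skipped
Fold 2: move[1]->D => UDRDDL INVALID (collision), skipped
Fold 3: move[2]->D => URDDDL VALID

Answer: XXV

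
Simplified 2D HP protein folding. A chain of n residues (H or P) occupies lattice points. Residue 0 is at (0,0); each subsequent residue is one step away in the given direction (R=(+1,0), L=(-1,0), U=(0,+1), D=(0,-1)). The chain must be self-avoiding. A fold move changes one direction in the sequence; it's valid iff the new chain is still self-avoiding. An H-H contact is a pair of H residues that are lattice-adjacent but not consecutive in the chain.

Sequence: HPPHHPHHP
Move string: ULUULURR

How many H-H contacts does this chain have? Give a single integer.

Positions: [(0, 0), (0, 1), (-1, 1), (-1, 2), (-1, 3), (-2, 3), (-2, 4), (-1, 4), (0, 4)]
H-H contact: residue 4 @(-1,3) - residue 7 @(-1, 4)

Answer: 1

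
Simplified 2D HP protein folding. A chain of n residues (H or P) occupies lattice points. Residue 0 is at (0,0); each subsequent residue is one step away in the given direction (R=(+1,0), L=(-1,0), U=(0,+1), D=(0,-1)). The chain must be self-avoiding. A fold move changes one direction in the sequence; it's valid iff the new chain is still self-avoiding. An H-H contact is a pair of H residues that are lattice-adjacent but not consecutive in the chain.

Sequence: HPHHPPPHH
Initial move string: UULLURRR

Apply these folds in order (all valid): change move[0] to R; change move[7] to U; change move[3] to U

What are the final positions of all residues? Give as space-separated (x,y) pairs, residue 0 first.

Answer: (0,0) (1,0) (1,1) (0,1) (0,2) (0,3) (1,3) (2,3) (2,4)

Derivation:
Initial moves: UULLURRR
Fold: move[0]->R => RULLURRR (positions: [(0, 0), (1, 0), (1, 1), (0, 1), (-1, 1), (-1, 2), (0, 2), (1, 2), (2, 2)])
Fold: move[7]->U => RULLURRU (positions: [(0, 0), (1, 0), (1, 1), (0, 1), (-1, 1), (-1, 2), (0, 2), (1, 2), (1, 3)])
Fold: move[3]->U => RULUURRU (positions: [(0, 0), (1, 0), (1, 1), (0, 1), (0, 2), (0, 3), (1, 3), (2, 3), (2, 4)])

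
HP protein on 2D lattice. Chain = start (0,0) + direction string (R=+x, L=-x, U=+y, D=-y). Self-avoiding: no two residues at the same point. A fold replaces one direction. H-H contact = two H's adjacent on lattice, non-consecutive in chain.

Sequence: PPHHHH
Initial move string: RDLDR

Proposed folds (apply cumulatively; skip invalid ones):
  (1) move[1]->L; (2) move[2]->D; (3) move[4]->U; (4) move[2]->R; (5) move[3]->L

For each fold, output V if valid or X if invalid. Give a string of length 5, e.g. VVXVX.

Initial: RDLDR -> [(0, 0), (1, 0), (1, -1), (0, -1), (0, -2), (1, -2)]
Fold 1: move[1]->L => RLLDR INVALID (collision), skipped
Fold 2: move[2]->D => RDDDR VALID
Fold 3: move[4]->U => RDDDU INVALID (collision), skipped
Fold 4: move[2]->R => RDRDR VALID
Fold 5: move[3]->L => RDRLR INVALID (collision), skipped

Answer: XVXVX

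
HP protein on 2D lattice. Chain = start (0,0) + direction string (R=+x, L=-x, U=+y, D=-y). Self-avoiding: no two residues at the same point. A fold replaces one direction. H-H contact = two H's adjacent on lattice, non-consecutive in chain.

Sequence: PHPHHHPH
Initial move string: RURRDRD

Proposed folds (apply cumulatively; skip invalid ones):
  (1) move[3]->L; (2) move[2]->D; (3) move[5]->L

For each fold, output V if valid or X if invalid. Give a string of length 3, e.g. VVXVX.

Answer: XXV

Derivation:
Initial: RURRDRD -> [(0, 0), (1, 0), (1, 1), (2, 1), (3, 1), (3, 0), (4, 0), (4, -1)]
Fold 1: move[3]->L => RURLDRD INVALID (collision), skipped
Fold 2: move[2]->D => RUDRDRD INVALID (collision), skipped
Fold 3: move[5]->L => RURRDLD VALID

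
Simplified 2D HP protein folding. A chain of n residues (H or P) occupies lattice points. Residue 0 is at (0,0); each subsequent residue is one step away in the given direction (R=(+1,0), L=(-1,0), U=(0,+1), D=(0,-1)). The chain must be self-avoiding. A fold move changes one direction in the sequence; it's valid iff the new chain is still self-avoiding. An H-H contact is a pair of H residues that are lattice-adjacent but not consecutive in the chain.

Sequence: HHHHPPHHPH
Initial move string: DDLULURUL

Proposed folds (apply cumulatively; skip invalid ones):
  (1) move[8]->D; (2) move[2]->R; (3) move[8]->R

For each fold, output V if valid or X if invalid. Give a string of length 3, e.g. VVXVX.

Initial: DDLULURUL -> [(0, 0), (0, -1), (0, -2), (-1, -2), (-1, -1), (-2, -1), (-2, 0), (-1, 0), (-1, 1), (-2, 1)]
Fold 1: move[8]->D => DDLULURUD INVALID (collision), skipped
Fold 2: move[2]->R => DDRULURUL INVALID (collision), skipped
Fold 3: move[8]->R => DDLULURUR VALID

Answer: XXV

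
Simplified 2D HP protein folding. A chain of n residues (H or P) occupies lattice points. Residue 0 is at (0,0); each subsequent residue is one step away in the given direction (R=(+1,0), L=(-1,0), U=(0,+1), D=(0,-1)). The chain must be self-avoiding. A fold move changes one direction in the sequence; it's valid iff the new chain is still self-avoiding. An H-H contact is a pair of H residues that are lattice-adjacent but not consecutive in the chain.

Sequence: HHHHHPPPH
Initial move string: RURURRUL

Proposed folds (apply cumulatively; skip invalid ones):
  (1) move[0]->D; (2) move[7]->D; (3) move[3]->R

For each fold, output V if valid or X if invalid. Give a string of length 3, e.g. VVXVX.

Initial: RURURRUL -> [(0, 0), (1, 0), (1, 1), (2, 1), (2, 2), (3, 2), (4, 2), (4, 3), (3, 3)]
Fold 1: move[0]->D => DURURRUL INVALID (collision), skipped
Fold 2: move[7]->D => RURURRUD INVALID (collision), skipped
Fold 3: move[3]->R => RURRRRUL VALID

Answer: XXV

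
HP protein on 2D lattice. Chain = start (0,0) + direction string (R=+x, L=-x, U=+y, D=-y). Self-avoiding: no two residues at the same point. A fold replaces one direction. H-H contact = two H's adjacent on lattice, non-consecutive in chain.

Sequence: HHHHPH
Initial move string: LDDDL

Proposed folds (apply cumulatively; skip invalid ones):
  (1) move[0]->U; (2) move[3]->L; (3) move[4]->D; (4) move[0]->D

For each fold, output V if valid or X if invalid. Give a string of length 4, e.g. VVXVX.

Answer: XVVV

Derivation:
Initial: LDDDL -> [(0, 0), (-1, 0), (-1, -1), (-1, -2), (-1, -3), (-2, -3)]
Fold 1: move[0]->U => UDDDL INVALID (collision), skipped
Fold 2: move[3]->L => LDDLL VALID
Fold 3: move[4]->D => LDDLD VALID
Fold 4: move[0]->D => DDDLD VALID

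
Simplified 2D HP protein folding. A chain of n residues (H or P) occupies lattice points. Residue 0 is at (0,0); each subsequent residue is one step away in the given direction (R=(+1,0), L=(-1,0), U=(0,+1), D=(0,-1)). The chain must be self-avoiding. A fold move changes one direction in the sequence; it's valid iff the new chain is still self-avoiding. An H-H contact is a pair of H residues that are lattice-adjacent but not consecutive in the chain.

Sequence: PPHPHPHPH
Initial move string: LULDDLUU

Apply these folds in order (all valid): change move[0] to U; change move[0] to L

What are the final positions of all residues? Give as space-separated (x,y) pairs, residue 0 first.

Answer: (0,0) (-1,0) (-1,1) (-2,1) (-2,0) (-2,-1) (-3,-1) (-3,0) (-3,1)

Derivation:
Initial moves: LULDDLUU
Fold: move[0]->U => UULDDLUU (positions: [(0, 0), (0, 1), (0, 2), (-1, 2), (-1, 1), (-1, 0), (-2, 0), (-2, 1), (-2, 2)])
Fold: move[0]->L => LULDDLUU (positions: [(0, 0), (-1, 0), (-1, 1), (-2, 1), (-2, 0), (-2, -1), (-3, -1), (-3, 0), (-3, 1)])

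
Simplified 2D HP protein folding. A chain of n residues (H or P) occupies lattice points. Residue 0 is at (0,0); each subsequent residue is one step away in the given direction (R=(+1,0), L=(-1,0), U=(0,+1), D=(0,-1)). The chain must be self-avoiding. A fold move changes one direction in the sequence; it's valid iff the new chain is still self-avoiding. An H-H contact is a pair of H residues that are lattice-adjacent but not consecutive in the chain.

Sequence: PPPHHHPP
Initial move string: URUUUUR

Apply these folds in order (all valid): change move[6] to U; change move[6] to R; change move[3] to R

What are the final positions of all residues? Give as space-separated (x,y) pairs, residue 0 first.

Answer: (0,0) (0,1) (1,1) (1,2) (2,2) (2,3) (2,4) (3,4)

Derivation:
Initial moves: URUUUUR
Fold: move[6]->U => URUUUUU (positions: [(0, 0), (0, 1), (1, 1), (1, 2), (1, 3), (1, 4), (1, 5), (1, 6)])
Fold: move[6]->R => URUUUUR (positions: [(0, 0), (0, 1), (1, 1), (1, 2), (1, 3), (1, 4), (1, 5), (2, 5)])
Fold: move[3]->R => URURUUR (positions: [(0, 0), (0, 1), (1, 1), (1, 2), (2, 2), (2, 3), (2, 4), (3, 4)])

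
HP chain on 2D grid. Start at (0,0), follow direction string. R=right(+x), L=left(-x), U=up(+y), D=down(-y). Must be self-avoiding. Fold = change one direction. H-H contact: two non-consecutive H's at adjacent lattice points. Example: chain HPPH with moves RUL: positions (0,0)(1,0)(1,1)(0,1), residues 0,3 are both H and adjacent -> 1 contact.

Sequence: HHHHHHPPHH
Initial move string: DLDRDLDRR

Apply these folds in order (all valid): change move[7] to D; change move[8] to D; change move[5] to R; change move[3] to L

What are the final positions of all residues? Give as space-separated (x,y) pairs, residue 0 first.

Initial moves: DLDRDLDRR
Fold: move[7]->D => DLDRDLDDR (positions: [(0, 0), (0, -1), (-1, -1), (-1, -2), (0, -2), (0, -3), (-1, -3), (-1, -4), (-1, -5), (0, -5)])
Fold: move[8]->D => DLDRDLDDD (positions: [(0, 0), (0, -1), (-1, -1), (-1, -2), (0, -2), (0, -3), (-1, -3), (-1, -4), (-1, -5), (-1, -6)])
Fold: move[5]->R => DLDRDRDDD (positions: [(0, 0), (0, -1), (-1, -1), (-1, -2), (0, -2), (0, -3), (1, -3), (1, -4), (1, -5), (1, -6)])
Fold: move[3]->L => DLDLDRDDD (positions: [(0, 0), (0, -1), (-1, -1), (-1, -2), (-2, -2), (-2, -3), (-1, -3), (-1, -4), (-1, -5), (-1, -6)])

Answer: (0,0) (0,-1) (-1,-1) (-1,-2) (-2,-2) (-2,-3) (-1,-3) (-1,-4) (-1,-5) (-1,-6)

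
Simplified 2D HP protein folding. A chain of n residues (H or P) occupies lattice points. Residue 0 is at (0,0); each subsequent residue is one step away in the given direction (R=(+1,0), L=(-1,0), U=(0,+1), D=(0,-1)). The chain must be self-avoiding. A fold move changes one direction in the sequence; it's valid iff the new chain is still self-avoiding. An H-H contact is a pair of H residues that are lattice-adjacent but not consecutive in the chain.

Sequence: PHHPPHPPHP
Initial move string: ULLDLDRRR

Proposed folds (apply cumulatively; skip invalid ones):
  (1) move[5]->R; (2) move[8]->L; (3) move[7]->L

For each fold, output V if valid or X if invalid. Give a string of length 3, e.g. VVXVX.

Answer: XXX

Derivation:
Initial: ULLDLDRRR -> [(0, 0), (0, 1), (-1, 1), (-2, 1), (-2, 0), (-3, 0), (-3, -1), (-2, -1), (-1, -1), (0, -1)]
Fold 1: move[5]->R => ULLDLRRRR INVALID (collision), skipped
Fold 2: move[8]->L => ULLDLDRRL INVALID (collision), skipped
Fold 3: move[7]->L => ULLDLDRLR INVALID (collision), skipped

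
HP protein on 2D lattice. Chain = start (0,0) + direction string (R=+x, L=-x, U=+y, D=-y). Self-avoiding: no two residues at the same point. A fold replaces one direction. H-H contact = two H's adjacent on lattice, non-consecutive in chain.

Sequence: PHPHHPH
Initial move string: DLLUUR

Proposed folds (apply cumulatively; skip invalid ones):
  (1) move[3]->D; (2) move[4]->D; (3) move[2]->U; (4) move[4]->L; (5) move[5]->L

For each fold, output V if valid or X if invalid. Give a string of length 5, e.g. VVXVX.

Initial: DLLUUR -> [(0, 0), (0, -1), (-1, -1), (-2, -1), (-2, 0), (-2, 1), (-1, 1)]
Fold 1: move[3]->D => DLLDUR INVALID (collision), skipped
Fold 2: move[4]->D => DLLUDR INVALID (collision), skipped
Fold 3: move[2]->U => DLUUUR VALID
Fold 4: move[4]->L => DLUULR INVALID (collision), skipped
Fold 5: move[5]->L => DLUUUL VALID

Answer: XXVXV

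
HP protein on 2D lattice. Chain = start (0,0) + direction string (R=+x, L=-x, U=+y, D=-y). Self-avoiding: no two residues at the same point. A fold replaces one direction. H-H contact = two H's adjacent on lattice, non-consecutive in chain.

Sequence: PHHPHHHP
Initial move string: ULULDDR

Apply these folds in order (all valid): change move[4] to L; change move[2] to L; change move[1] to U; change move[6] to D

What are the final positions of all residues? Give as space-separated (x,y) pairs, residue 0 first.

Answer: (0,0) (0,1) (0,2) (-1,2) (-2,2) (-3,2) (-3,1) (-3,0)

Derivation:
Initial moves: ULULDDR
Fold: move[4]->L => ULULLDR (positions: [(0, 0), (0, 1), (-1, 1), (-1, 2), (-2, 2), (-3, 2), (-3, 1), (-2, 1)])
Fold: move[2]->L => ULLLLDR (positions: [(0, 0), (0, 1), (-1, 1), (-2, 1), (-3, 1), (-4, 1), (-4, 0), (-3, 0)])
Fold: move[1]->U => UULLLDR (positions: [(0, 0), (0, 1), (0, 2), (-1, 2), (-2, 2), (-3, 2), (-3, 1), (-2, 1)])
Fold: move[6]->D => UULLLDD (positions: [(0, 0), (0, 1), (0, 2), (-1, 2), (-2, 2), (-3, 2), (-3, 1), (-3, 0)])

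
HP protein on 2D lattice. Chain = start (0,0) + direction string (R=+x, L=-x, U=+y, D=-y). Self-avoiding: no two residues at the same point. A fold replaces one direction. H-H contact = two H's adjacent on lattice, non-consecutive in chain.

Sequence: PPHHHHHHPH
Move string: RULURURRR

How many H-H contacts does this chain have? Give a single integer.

Answer: 1

Derivation:
Positions: [(0, 0), (1, 0), (1, 1), (0, 1), (0, 2), (1, 2), (1, 3), (2, 3), (3, 3), (4, 3)]
H-H contact: residue 2 @(1,1) - residue 5 @(1, 2)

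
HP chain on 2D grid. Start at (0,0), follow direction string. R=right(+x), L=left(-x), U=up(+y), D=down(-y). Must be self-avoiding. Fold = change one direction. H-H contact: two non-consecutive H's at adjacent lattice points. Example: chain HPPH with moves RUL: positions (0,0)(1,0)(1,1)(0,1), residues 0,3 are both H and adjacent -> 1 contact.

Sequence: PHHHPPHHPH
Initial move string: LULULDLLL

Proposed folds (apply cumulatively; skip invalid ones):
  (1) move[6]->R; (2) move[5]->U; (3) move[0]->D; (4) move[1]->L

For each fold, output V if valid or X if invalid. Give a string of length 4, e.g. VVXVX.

Initial: LULULDLLL -> [(0, 0), (-1, 0), (-1, 1), (-2, 1), (-2, 2), (-3, 2), (-3, 1), (-4, 1), (-5, 1), (-6, 1)]
Fold 1: move[6]->R => LULULDRLL INVALID (collision), skipped
Fold 2: move[5]->U => LULULULLL VALID
Fold 3: move[0]->D => DULULULLL INVALID (collision), skipped
Fold 4: move[1]->L => LLLULULLL VALID

Answer: XVXV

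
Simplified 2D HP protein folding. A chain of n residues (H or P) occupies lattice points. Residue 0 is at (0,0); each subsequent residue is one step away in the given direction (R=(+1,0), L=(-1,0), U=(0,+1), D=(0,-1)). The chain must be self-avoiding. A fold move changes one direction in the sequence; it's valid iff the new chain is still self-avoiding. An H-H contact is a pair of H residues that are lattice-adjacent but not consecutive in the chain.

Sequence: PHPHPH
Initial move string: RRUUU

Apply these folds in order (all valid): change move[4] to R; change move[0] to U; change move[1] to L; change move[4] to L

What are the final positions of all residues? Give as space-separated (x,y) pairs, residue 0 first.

Initial moves: RRUUU
Fold: move[4]->R => RRUUR (positions: [(0, 0), (1, 0), (2, 0), (2, 1), (2, 2), (3, 2)])
Fold: move[0]->U => URUUR (positions: [(0, 0), (0, 1), (1, 1), (1, 2), (1, 3), (2, 3)])
Fold: move[1]->L => ULUUR (positions: [(0, 0), (0, 1), (-1, 1), (-1, 2), (-1, 3), (0, 3)])
Fold: move[4]->L => ULUUL (positions: [(0, 0), (0, 1), (-1, 1), (-1, 2), (-1, 3), (-2, 3)])

Answer: (0,0) (0,1) (-1,1) (-1,2) (-1,3) (-2,3)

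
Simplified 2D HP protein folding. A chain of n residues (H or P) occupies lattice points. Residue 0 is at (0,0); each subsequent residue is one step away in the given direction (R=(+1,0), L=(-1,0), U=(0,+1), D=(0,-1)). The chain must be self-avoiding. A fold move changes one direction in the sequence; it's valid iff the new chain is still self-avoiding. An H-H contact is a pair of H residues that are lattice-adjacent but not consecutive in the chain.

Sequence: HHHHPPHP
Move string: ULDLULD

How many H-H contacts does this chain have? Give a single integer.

Positions: [(0, 0), (0, 1), (-1, 1), (-1, 0), (-2, 0), (-2, 1), (-3, 1), (-3, 0)]
H-H contact: residue 0 @(0,0) - residue 3 @(-1, 0)

Answer: 1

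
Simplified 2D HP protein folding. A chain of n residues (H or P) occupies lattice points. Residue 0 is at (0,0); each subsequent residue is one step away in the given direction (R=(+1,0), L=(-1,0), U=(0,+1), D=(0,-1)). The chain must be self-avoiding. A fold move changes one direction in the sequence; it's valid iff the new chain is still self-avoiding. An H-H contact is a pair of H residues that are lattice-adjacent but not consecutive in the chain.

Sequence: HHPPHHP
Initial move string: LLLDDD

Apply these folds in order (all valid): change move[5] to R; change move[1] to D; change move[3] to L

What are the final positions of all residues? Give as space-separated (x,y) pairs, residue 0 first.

Answer: (0,0) (-1,0) (-1,-1) (-2,-1) (-3,-1) (-3,-2) (-2,-2)

Derivation:
Initial moves: LLLDDD
Fold: move[5]->R => LLLDDR (positions: [(0, 0), (-1, 0), (-2, 0), (-3, 0), (-3, -1), (-3, -2), (-2, -2)])
Fold: move[1]->D => LDLDDR (positions: [(0, 0), (-1, 0), (-1, -1), (-2, -1), (-2, -2), (-2, -3), (-1, -3)])
Fold: move[3]->L => LDLLDR (positions: [(0, 0), (-1, 0), (-1, -1), (-2, -1), (-3, -1), (-3, -2), (-2, -2)])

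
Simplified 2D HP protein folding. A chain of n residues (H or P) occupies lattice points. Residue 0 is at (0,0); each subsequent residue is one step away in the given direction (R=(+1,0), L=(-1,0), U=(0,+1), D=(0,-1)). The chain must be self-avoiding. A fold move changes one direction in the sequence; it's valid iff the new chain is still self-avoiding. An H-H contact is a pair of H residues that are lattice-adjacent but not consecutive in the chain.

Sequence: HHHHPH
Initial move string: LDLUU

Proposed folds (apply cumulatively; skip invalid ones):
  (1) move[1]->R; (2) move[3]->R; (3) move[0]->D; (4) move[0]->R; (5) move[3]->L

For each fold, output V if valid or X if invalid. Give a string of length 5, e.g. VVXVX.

Answer: XXVXV

Derivation:
Initial: LDLUU -> [(0, 0), (-1, 0), (-1, -1), (-2, -1), (-2, 0), (-2, 1)]
Fold 1: move[1]->R => LRLUU INVALID (collision), skipped
Fold 2: move[3]->R => LDLRU INVALID (collision), skipped
Fold 3: move[0]->D => DDLUU VALID
Fold 4: move[0]->R => RDLUU INVALID (collision), skipped
Fold 5: move[3]->L => DDLLU VALID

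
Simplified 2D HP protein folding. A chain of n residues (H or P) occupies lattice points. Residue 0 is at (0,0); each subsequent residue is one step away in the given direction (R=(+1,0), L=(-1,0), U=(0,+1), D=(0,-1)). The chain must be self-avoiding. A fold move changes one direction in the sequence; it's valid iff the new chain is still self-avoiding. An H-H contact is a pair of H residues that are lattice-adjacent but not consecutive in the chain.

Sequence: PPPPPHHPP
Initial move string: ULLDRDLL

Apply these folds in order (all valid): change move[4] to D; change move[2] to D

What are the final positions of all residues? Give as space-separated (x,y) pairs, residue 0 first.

Answer: (0,0) (0,1) (-1,1) (-1,0) (-1,-1) (-1,-2) (-1,-3) (-2,-3) (-3,-3)

Derivation:
Initial moves: ULLDRDLL
Fold: move[4]->D => ULLDDDLL (positions: [(0, 0), (0, 1), (-1, 1), (-2, 1), (-2, 0), (-2, -1), (-2, -2), (-3, -2), (-4, -2)])
Fold: move[2]->D => ULDDDDLL (positions: [(0, 0), (0, 1), (-1, 1), (-1, 0), (-1, -1), (-1, -2), (-1, -3), (-2, -3), (-3, -3)])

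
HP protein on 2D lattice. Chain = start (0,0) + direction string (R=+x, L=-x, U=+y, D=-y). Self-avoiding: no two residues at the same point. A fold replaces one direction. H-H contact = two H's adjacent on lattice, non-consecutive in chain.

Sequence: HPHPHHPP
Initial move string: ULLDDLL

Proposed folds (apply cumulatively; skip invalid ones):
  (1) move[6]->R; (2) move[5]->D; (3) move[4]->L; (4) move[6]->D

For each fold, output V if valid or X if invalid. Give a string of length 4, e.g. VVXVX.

Answer: XVVV

Derivation:
Initial: ULLDDLL -> [(0, 0), (0, 1), (-1, 1), (-2, 1), (-2, 0), (-2, -1), (-3, -1), (-4, -1)]
Fold 1: move[6]->R => ULLDDLR INVALID (collision), skipped
Fold 2: move[5]->D => ULLDDDL VALID
Fold 3: move[4]->L => ULLDLDL VALID
Fold 4: move[6]->D => ULLDLDD VALID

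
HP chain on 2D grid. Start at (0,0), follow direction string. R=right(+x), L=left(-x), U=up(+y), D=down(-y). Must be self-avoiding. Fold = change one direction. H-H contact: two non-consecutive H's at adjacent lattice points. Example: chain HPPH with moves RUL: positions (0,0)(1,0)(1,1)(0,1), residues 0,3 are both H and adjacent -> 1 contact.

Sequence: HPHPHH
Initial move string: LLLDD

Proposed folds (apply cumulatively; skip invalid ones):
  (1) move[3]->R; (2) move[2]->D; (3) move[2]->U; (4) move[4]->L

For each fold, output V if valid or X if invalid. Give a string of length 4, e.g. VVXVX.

Initial: LLLDD -> [(0, 0), (-1, 0), (-2, 0), (-3, 0), (-3, -1), (-3, -2)]
Fold 1: move[3]->R => LLLRD INVALID (collision), skipped
Fold 2: move[2]->D => LLDDD VALID
Fold 3: move[2]->U => LLUDD INVALID (collision), skipped
Fold 4: move[4]->L => LLDDL VALID

Answer: XVXV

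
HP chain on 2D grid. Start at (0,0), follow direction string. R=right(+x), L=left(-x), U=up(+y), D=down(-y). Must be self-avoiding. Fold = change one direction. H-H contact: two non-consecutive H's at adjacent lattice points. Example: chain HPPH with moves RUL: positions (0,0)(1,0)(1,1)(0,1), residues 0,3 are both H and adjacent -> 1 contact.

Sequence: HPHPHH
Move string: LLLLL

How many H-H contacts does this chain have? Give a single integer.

Positions: [(0, 0), (-1, 0), (-2, 0), (-3, 0), (-4, 0), (-5, 0)]
No H-H contacts found.

Answer: 0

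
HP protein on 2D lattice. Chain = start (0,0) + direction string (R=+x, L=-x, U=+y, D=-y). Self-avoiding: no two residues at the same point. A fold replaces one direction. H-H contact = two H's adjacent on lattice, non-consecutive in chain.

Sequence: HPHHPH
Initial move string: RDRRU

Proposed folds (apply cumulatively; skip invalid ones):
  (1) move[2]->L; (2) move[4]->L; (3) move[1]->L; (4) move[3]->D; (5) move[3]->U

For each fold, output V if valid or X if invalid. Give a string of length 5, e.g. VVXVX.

Answer: XXXXV

Derivation:
Initial: RDRRU -> [(0, 0), (1, 0), (1, -1), (2, -1), (3, -1), (3, 0)]
Fold 1: move[2]->L => RDLRU INVALID (collision), skipped
Fold 2: move[4]->L => RDRRL INVALID (collision), skipped
Fold 3: move[1]->L => RLRRU INVALID (collision), skipped
Fold 4: move[3]->D => RDRDU INVALID (collision), skipped
Fold 5: move[3]->U => RDRUU VALID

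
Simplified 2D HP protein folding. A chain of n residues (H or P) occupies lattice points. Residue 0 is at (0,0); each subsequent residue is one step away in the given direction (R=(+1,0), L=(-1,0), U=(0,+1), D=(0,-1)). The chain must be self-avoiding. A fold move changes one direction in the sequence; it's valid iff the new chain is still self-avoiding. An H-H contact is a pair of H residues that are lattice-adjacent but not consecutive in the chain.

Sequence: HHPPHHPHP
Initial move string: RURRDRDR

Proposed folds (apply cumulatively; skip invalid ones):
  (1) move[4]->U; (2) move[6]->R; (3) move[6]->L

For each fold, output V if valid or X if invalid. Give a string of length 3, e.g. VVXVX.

Answer: VVX

Derivation:
Initial: RURRDRDR -> [(0, 0), (1, 0), (1, 1), (2, 1), (3, 1), (3, 0), (4, 0), (4, -1), (5, -1)]
Fold 1: move[4]->U => RURRURDR VALID
Fold 2: move[6]->R => RURRURRR VALID
Fold 3: move[6]->L => RURRURLR INVALID (collision), skipped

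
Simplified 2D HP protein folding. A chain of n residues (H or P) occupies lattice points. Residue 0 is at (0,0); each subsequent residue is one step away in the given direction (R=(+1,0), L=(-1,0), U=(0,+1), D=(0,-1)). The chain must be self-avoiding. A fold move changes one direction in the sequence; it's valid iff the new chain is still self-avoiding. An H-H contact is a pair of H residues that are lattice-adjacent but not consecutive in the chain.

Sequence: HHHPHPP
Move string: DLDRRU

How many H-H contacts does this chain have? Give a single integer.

Answer: 1

Derivation:
Positions: [(0, 0), (0, -1), (-1, -1), (-1, -2), (0, -2), (1, -2), (1, -1)]
H-H contact: residue 1 @(0,-1) - residue 4 @(0, -2)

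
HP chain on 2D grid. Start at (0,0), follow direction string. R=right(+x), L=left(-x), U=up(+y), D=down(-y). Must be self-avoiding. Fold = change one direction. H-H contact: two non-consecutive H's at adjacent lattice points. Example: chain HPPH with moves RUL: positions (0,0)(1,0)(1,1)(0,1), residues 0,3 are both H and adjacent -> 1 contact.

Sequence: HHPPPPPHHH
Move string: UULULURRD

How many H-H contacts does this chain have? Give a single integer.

Positions: [(0, 0), (0, 1), (0, 2), (-1, 2), (-1, 3), (-2, 3), (-2, 4), (-1, 4), (0, 4), (0, 3)]
No H-H contacts found.

Answer: 0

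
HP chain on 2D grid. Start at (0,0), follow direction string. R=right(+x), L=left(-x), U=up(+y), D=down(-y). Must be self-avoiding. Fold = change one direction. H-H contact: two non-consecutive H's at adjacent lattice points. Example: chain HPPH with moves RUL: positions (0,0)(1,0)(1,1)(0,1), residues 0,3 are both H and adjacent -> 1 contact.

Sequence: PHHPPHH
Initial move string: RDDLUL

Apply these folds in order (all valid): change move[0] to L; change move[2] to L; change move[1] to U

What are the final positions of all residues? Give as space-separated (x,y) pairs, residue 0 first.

Answer: (0,0) (-1,0) (-1,1) (-2,1) (-3,1) (-3,2) (-4,2)

Derivation:
Initial moves: RDDLUL
Fold: move[0]->L => LDDLUL (positions: [(0, 0), (-1, 0), (-1, -1), (-1, -2), (-2, -2), (-2, -1), (-3, -1)])
Fold: move[2]->L => LDLLUL (positions: [(0, 0), (-1, 0), (-1, -1), (-2, -1), (-3, -1), (-3, 0), (-4, 0)])
Fold: move[1]->U => LULLUL (positions: [(0, 0), (-1, 0), (-1, 1), (-2, 1), (-3, 1), (-3, 2), (-4, 2)])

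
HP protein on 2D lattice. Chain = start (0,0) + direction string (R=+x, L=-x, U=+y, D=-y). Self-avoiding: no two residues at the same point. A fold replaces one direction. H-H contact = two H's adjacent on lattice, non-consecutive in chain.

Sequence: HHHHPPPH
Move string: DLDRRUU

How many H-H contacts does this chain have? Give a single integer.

Positions: [(0, 0), (0, -1), (-1, -1), (-1, -2), (0, -2), (1, -2), (1, -1), (1, 0)]
H-H contact: residue 0 @(0,0) - residue 7 @(1, 0)

Answer: 1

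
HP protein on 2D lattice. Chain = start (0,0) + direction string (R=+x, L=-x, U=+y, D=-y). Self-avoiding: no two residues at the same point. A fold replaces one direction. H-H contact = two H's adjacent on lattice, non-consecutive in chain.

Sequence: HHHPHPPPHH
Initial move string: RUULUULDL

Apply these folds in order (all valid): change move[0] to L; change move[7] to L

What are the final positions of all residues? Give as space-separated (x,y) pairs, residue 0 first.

Answer: (0,0) (-1,0) (-1,1) (-1,2) (-2,2) (-2,3) (-2,4) (-3,4) (-4,4) (-5,4)

Derivation:
Initial moves: RUULUULDL
Fold: move[0]->L => LUULUULDL (positions: [(0, 0), (-1, 0), (-1, 1), (-1, 2), (-2, 2), (-2, 3), (-2, 4), (-3, 4), (-3, 3), (-4, 3)])
Fold: move[7]->L => LUULUULLL (positions: [(0, 0), (-1, 0), (-1, 1), (-1, 2), (-2, 2), (-2, 3), (-2, 4), (-3, 4), (-4, 4), (-5, 4)])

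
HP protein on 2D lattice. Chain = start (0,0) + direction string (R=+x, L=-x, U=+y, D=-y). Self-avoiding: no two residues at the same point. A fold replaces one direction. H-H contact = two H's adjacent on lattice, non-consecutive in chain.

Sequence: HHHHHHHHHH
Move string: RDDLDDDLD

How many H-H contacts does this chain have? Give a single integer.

Positions: [(0, 0), (1, 0), (1, -1), (1, -2), (0, -2), (0, -3), (0, -4), (0, -5), (-1, -5), (-1, -6)]
No H-H contacts found.

Answer: 0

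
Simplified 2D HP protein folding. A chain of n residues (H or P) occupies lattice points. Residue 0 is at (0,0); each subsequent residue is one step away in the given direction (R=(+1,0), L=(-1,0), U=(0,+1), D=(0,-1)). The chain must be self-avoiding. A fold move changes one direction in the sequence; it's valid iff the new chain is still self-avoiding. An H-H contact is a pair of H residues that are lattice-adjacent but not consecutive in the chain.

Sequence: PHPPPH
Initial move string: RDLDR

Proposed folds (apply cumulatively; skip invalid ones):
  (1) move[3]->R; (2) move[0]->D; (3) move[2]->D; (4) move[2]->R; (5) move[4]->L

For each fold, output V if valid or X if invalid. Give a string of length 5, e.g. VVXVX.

Initial: RDLDR -> [(0, 0), (1, 0), (1, -1), (0, -1), (0, -2), (1, -2)]
Fold 1: move[3]->R => RDLRR INVALID (collision), skipped
Fold 2: move[0]->D => DDLDR VALID
Fold 3: move[2]->D => DDDDR VALID
Fold 4: move[2]->R => DDRDR VALID
Fold 5: move[4]->L => DDRDL VALID

Answer: XVVVV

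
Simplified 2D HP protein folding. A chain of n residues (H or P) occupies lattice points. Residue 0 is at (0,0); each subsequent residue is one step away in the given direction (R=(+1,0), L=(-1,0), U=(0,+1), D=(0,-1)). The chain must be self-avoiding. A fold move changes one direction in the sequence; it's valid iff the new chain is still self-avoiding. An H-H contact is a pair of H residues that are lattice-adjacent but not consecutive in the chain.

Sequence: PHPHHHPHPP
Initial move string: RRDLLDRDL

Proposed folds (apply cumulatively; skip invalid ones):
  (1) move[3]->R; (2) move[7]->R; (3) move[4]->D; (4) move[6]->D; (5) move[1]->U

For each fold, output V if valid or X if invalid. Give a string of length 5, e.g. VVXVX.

Answer: XXVVX

Derivation:
Initial: RRDLLDRDL -> [(0, 0), (1, 0), (2, 0), (2, -1), (1, -1), (0, -1), (0, -2), (1, -2), (1, -3), (0, -3)]
Fold 1: move[3]->R => RRDRLDRDL INVALID (collision), skipped
Fold 2: move[7]->R => RRDLLDRRL INVALID (collision), skipped
Fold 3: move[4]->D => RRDLDDRDL VALID
Fold 4: move[6]->D => RRDLDDDDL VALID
Fold 5: move[1]->U => RUDLDDDDL INVALID (collision), skipped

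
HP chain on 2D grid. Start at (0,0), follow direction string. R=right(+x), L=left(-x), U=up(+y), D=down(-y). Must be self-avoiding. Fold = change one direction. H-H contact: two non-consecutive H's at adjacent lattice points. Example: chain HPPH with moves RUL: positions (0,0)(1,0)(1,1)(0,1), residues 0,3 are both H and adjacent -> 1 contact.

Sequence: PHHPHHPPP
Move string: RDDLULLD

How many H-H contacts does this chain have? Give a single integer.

Positions: [(0, 0), (1, 0), (1, -1), (1, -2), (0, -2), (0, -1), (-1, -1), (-2, -1), (-2, -2)]
H-H contact: residue 2 @(1,-1) - residue 5 @(0, -1)

Answer: 1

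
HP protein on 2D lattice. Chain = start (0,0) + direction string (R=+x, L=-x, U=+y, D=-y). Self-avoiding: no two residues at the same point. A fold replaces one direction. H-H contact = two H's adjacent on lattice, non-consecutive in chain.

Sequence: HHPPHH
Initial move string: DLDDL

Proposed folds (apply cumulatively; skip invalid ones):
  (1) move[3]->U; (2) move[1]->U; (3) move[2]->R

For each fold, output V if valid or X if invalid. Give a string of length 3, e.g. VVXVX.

Initial: DLDDL -> [(0, 0), (0, -1), (-1, -1), (-1, -2), (-1, -3), (-2, -3)]
Fold 1: move[3]->U => DLDUL INVALID (collision), skipped
Fold 2: move[1]->U => DUDDL INVALID (collision), skipped
Fold 3: move[2]->R => DLRDL INVALID (collision), skipped

Answer: XXX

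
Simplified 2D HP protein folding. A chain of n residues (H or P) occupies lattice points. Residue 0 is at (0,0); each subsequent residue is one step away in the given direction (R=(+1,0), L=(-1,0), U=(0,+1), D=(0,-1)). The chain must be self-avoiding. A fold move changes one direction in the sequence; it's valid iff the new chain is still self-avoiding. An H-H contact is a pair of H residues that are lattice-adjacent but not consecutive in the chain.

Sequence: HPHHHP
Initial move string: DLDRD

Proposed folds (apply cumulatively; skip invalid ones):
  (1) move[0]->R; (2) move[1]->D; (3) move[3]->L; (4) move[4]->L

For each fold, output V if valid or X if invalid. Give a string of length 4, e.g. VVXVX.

Initial: DLDRD -> [(0, 0), (0, -1), (-1, -1), (-1, -2), (0, -2), (0, -3)]
Fold 1: move[0]->R => RLDRD INVALID (collision), skipped
Fold 2: move[1]->D => DDDRD VALID
Fold 3: move[3]->L => DDDLD VALID
Fold 4: move[4]->L => DDDLL VALID

Answer: XVVV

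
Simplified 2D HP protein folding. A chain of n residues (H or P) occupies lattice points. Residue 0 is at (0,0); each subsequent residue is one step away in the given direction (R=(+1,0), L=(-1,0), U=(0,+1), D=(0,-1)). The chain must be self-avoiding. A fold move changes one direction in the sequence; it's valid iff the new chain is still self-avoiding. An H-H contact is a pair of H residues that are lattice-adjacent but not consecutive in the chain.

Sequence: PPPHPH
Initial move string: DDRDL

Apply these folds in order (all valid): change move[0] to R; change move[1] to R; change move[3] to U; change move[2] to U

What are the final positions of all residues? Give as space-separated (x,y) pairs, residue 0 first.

Answer: (0,0) (1,0) (2,0) (2,1) (2,2) (1,2)

Derivation:
Initial moves: DDRDL
Fold: move[0]->R => RDRDL (positions: [(0, 0), (1, 0), (1, -1), (2, -1), (2, -2), (1, -2)])
Fold: move[1]->R => RRRDL (positions: [(0, 0), (1, 0), (2, 0), (3, 0), (3, -1), (2, -1)])
Fold: move[3]->U => RRRUL (positions: [(0, 0), (1, 0), (2, 0), (3, 0), (3, 1), (2, 1)])
Fold: move[2]->U => RRUUL (positions: [(0, 0), (1, 0), (2, 0), (2, 1), (2, 2), (1, 2)])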